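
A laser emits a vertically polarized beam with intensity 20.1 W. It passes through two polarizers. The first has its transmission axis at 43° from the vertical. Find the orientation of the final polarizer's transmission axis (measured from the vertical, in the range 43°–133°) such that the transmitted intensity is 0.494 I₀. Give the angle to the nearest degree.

By Malus's law, I₁ = I₀ cos²(43° − 0°) = I₀ cos²(43°) = 0.5349 I₀.
Need I₂/I₀ = 0.494, so cos²(θ − 43°) = 0.494 / 0.5349 = 0.9236.
θ − 43° = arccos(√0.9236) = 16.0°, giving θ ≈ 43 + 16.0 = 59.0°.

θ ≈ 59°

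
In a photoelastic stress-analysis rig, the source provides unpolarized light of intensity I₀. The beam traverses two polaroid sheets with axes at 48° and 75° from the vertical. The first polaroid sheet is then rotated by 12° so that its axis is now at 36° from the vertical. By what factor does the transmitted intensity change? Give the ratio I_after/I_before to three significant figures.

I_new/I_old ≈ 0.761

Before rotation:
Unpolarized light through the first polarizer → I₁ = ½ I₀, now polarized at 48°.
I₂ = I₁ cos²(75° − 48°) = 0.5 I₀ · cos²(27°) = 0.3969 I₀.
After rotation:
Unpolarized light through the first polarizer → I₁ = ½ I₀, now polarized at 36°.
I₂ = I₁ cos²(75° − 36°) = 0.5 I₀ · cos²(39°) = 0.302 I₀.
Ratio = 0.302 / 0.3969 = 0.7608.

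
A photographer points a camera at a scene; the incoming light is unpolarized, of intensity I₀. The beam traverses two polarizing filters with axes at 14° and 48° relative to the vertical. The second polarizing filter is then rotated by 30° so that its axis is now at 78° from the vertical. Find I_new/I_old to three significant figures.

Before rotation:
Unpolarized light through the first polarizer → I₁ = ½ I₀, now polarized at 14°.
I₂ = I₁ cos²(48° − 14°) = 0.5 I₀ · cos²(34°) = 0.3437 I₀.
After rotation:
Unpolarized light through the first polarizer → I₁ = ½ I₀, now polarized at 14°.
I₂ = I₁ cos²(78° − 14°) = 0.5 I₀ · cos²(64°) = 0.09608 I₀.
Ratio = 0.09608 / 0.3437 = 0.2796.

I_new/I_old ≈ 0.280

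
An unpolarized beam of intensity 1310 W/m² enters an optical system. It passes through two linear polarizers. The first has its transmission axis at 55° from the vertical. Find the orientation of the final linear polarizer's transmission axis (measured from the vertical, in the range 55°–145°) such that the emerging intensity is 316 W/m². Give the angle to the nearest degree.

Unpolarized light through the first polarizer → I₁ = ½ I₀, now polarized at 55°.
Target fraction: 316 / 1310 W/m² = 0.2412 of I₀.
Need I₂/I₀ = 0.2412, so cos²(θ − 55°) = 0.2412 / 0.5 = 0.4824.
θ − 55° = arccos(√0.4824) = 46.0°, giving θ ≈ 55 + 46.0 = 101.0°.

θ ≈ 101°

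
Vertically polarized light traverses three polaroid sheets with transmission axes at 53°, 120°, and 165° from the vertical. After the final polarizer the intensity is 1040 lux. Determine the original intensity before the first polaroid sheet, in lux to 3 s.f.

I₁ = I₀ cos²(53° − 0°) = I₀ cos²(53°) = 0.3622 I₀.
I₂ = I₁ cos²(120° − 53°) = 0.3622 I₀ · cos²(67°) = 0.05529 I₀.
I₃ = I₂ cos²(165° − 120°) = 0.05529 I₀ · cos²(45°) = 0.02765 I₀.
So 1040 lux = 0.02765 I₀, giving I₀ = 1040/0.02765 = 3.762e+04 lux.

I₀ ≈ 3.76e4 lux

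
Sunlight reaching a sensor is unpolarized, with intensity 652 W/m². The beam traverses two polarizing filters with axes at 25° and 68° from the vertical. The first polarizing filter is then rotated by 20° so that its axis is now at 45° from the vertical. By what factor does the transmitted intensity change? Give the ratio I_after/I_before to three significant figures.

I_new/I_old ≈ 1.58

Before rotation:
Unpolarized light through the first polarizer → I₁ = ½ I₀, now polarized at 25°.
I₂ = I₁ cos²(68° − 25°) = 0.5 I₀ · cos²(43°) = 0.2674 I₀.
After rotation:
Unpolarized light through the first polarizer → I₁ = ½ I₀, now polarized at 45°.
I₂ = I₁ cos²(68° − 45°) = 0.5 I₀ · cos²(23°) = 0.4237 I₀.
Ratio = 0.4237 / 0.2674 = 1.584.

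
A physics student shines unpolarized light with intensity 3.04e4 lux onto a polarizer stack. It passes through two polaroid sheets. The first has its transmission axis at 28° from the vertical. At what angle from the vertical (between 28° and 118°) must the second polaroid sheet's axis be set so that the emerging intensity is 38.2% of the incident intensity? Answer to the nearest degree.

Unpolarized light through the first polarizer → I₁ = ½ I₀, now polarized at 28°.
Need I₂/I₀ = 0.382, so cos²(θ − 28°) = 0.382 / 0.5 = 0.764.
θ − 28° = arccos(√0.764) = 29.1°, giving θ ≈ 28 + 29.1 = 57.1°.

θ ≈ 57°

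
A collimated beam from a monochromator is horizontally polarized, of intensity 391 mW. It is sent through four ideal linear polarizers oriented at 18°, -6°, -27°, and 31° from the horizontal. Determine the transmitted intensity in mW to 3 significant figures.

I ≈ 72.2 mW

I₁ = 391 mW · cos²(18°) = 353.7 mW.
I₂ = I₁ · cos²(24°) = 353.7 · 0.8346 = 295.2 mW.
I₃ = I₂ · cos²(21°) = 295.2 · 0.8716 = 257.2 mW.
I₄ = I₃ · cos²(58°) = 257.2 · 0.2808 = 72.24 mW.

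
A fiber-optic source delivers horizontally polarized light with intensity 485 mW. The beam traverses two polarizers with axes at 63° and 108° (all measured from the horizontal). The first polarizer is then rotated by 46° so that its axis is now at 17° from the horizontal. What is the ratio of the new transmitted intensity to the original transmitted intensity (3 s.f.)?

I_new/I_old ≈ 0.00270

Before rotation:
I₁ = I₀ cos²(63° − 0°) = I₀ cos²(63°) = 0.2061 I₀.
I₂ = I₁ cos²(108° − 63°) = 0.2061 I₀ · cos²(45°) = 0.1031 I₀.
After rotation:
I₁ = I₀ cos²(17° − 0°) = I₀ cos²(17°) = 0.9145 I₀.
Angle between axes 1 and 2: 89°. I₂ = 0.9145 I₀ · cos²(89°) = 0.0002786 I₀.
Ratio = 0.0002786 / 0.1031 = 0.002703.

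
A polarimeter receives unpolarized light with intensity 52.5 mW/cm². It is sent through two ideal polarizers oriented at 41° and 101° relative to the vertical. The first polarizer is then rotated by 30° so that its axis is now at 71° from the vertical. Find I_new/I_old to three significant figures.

Before rotation:
Unpolarized light through the first polarizer → I₁ = ½ I₀, now polarized at 41°.
I₂ = I₁ cos²(101° − 41°) = 0.5 I₀ · cos²(60°) = 0.125 I₀.
After rotation:
Unpolarized light through the first polarizer → I₁ = ½ I₀, now polarized at 71°.
I₂ = I₁ cos²(101° − 71°) = 0.5 I₀ · cos²(30°) = 0.375 I₀.
Ratio = 0.375 / 0.125 = 3.

I_new/I_old ≈ 3.00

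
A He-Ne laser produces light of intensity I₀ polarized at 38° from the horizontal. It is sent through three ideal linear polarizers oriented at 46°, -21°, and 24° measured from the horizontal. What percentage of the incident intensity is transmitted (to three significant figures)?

I₁ = I₀ cos²(46° − 38°) = I₀ cos²(8°) = 0.9806 I₀.
I₂ = I₁ cos²(-21° − 46°) = 0.9806 I₀ · cos²(67°) = 0.1497 I₀.
I₃ = I₂ cos²(24° + 21°) = 0.1497 I₀ · cos²(45°) = 0.07486 I₀.
That is 7.486% of the incident intensity.

≈ 7.49%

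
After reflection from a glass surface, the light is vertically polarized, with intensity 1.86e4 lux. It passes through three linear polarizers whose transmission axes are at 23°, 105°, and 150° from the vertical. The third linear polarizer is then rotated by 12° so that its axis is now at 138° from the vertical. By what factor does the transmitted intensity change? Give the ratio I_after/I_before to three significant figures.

I_new/I_old ≈ 1.41

Before rotation:
I₁ = I₀ cos²(23° − 0°) = I₀ cos²(23°) = 0.8473 I₀.
I₂ = I₁ cos²(105° − 23°) = 0.8473 I₀ · cos²(82°) = 0.01641 I₀.
I₃ = I₂ cos²(150° − 105°) = 0.01641 I₀ · cos²(45°) = 0.008206 I₀.
After rotation:
I₁ = I₀ cos²(23° − 0°) = I₀ cos²(23°) = 0.8473 I₀.
I₂ = I₁ cos²(105° − 23°) = 0.8473 I₀ · cos²(82°) = 0.01641 I₀.
I₃ = I₂ cos²(138° − 105°) = 0.01641 I₀ · cos²(33°) = 0.01154 I₀.
Ratio = 0.01154 / 0.008206 = 1.407.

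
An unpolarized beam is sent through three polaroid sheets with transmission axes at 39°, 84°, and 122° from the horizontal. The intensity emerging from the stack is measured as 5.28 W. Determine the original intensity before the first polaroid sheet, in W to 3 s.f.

I₀ ≈ 34.0 W

Unpolarized light through the first polarizer → I₁ = ½ I₀, now polarized at 39°.
I₂ = I₁ cos²(84° − 39°) = 0.5 I₀ · cos²(45°) = 0.25 I₀.
I₃ = I₂ cos²(122° − 84°) = 0.25 I₀ · cos²(38°) = 0.1552 I₀.
So 5.28 W = 0.1552 I₀, giving I₀ = 5.28/0.1552 = 34.01 W.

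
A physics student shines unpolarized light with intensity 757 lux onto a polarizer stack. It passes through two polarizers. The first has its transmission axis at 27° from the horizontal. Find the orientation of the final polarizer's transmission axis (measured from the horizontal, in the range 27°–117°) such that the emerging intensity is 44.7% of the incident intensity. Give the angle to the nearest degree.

Unpolarized light through the first polarizer → I₁ = ½ I₀, now polarized at 27°.
Need I₂/I₀ = 0.447, so cos²(θ − 27°) = 0.447 / 0.5 = 0.894.
θ − 27° = arccos(√0.894) = 19.0°, giving θ ≈ 27 + 19.0 = 46.0°.

θ ≈ 46°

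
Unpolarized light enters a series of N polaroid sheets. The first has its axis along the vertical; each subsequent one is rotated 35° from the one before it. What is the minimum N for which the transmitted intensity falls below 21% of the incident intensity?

First polarizer halves the unpolarized light: factor 1/2.
Each further stage multiplies by cos²(35°) = 0.671.
After N polarizers: T = 0.5·0.671^(N−1). Require T < 0.21 ⇒ N−1 > ln(0.21/0.5)/ln(0.671) = 2.17, so N−1 ≥ 3 and N = 4.
Check: N=4 gives T = 0.1511 < 0.21; N=3 gives T = 0.2251.

N = 4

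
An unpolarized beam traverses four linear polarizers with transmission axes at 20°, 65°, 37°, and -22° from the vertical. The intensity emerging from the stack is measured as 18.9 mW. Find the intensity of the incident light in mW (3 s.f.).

Unpolarized light through the first polarizer → I₁ = ½ I₀, now polarized at 20°.
I₂ = I₁ cos²(65° − 20°) = 0.5 I₀ · cos²(45°) = 0.25 I₀.
I₃ = I₂ cos²(37° − 65°) = 0.25 I₀ · cos²(28°) = 0.1949 I₀.
I₄ = I₃ cos²(-22° − 37°) = 0.1949 I₀ · cos²(59°) = 0.0517 I₀.
So 18.9 mW = 0.0517 I₀, giving I₀ = 18.9/0.0517 = 365.6 mW.

I₀ ≈ 366 mW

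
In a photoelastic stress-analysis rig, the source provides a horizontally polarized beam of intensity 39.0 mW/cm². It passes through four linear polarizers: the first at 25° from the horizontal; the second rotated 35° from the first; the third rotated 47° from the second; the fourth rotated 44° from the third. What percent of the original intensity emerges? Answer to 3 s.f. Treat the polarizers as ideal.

By Malus's law, I₁ = 39.0 mW/cm² · cos²(25°) = 32.03 mW/cm².
I₂ = I₁ · cos²(35°) = 32.03 · 0.671 = 21.5 mW/cm².
I₃ = I₂ · cos²(47°) = 21.5 · 0.4651 = 9.998 mW/cm².
I₄ = I₃ · cos²(44°) = 9.998 · 0.5174 = 5.173 mW/cm².
That is 13.27% of the incident intensity.

≈ 13.3%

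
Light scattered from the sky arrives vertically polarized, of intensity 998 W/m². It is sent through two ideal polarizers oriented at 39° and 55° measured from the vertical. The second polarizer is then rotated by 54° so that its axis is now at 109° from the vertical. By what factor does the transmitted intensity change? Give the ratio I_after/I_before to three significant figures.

Before rotation:
By Malus's law, I₁ = I₀ cos²(39° − 0°) = I₀ cos²(39°) = 0.604 I₀.
I₂ = I₁ cos²(55° − 39°) = 0.604 I₀ · cos²(16°) = 0.5581 I₀.
After rotation:
I₁ = I₀ cos²(39° − 0°) = I₀ cos²(39°) = 0.604 I₀.
I₂ = I₁ cos²(109° − 39°) = 0.604 I₀ · cos²(70°) = 0.07065 I₀.
Ratio = 0.07065 / 0.5581 = 0.1266.

I_new/I_old ≈ 0.127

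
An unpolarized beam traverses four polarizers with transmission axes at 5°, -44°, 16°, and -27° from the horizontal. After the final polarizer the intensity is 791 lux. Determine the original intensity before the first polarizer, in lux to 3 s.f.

I₀ ≈ 2.75e4 lux

Unpolarized light through the first polarizer → I₁ = ½ I₀, now polarized at 5°.
I₂ = I₁ cos²(-44° − 5°) = 0.5 I₀ · cos²(49°) = 0.2152 I₀.
I₃ = I₂ cos²(16° + 44°) = 0.2152 I₀ · cos²(60°) = 0.0538 I₀.
I₄ = I₃ cos²(-27° − 16°) = 0.0538 I₀ · cos²(43°) = 0.02878 I₀.
So 791 lux = 0.02878 I₀, giving I₀ = 791/0.02878 = 2.749e+04 lux.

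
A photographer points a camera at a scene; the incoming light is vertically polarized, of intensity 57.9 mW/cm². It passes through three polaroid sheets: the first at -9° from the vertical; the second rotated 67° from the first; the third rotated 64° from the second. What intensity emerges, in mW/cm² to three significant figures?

I ≈ 1.66 mW/cm²

I₁ = 57.9 mW/cm² · cos²(9°) = 56.48 mW/cm².
I₂ = I₁ · cos²(67°) = 56.48 · 0.1527 = 8.623 mW/cm².
I₃ = I₂ · cos²(64°) = 8.623 · 0.1922 = 1.657 mW/cm².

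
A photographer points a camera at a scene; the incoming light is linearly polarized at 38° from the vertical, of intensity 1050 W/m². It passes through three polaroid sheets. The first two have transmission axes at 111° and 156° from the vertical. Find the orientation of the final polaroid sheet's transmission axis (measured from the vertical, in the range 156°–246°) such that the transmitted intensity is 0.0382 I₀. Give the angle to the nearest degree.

By Malus's law, I₁ = I₀ cos²(111° − 38°) = I₀ cos²(73°) = 0.08548 I₀.
I₂ = I₁ cos²(156° − 111°) = 0.08548 I₀ · cos²(45°) = 0.04274 I₀.
Need I₃/I₀ = 0.0382, so cos²(θ − 156°) = 0.0382 / 0.04274 = 0.8938.
θ − 156° = arccos(√0.8938) = 19.0°, giving θ ≈ 156 + 19.0 = 175.0°.

θ ≈ 175°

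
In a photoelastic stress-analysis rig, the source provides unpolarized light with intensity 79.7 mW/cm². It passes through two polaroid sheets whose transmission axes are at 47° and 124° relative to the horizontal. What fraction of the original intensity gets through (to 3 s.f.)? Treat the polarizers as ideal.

I/I₀ ≈ 0.0253

Unpolarized light through the first polarizer → I₁ = 79.7 mW/cm²/2 = 39.85 mW/cm², polarized at 47°.
I₂ = I₁ · cos²(77°) = 39.85 · 0.0506 = 2.017 mW/cm².
Transmitted fraction = 0.0253.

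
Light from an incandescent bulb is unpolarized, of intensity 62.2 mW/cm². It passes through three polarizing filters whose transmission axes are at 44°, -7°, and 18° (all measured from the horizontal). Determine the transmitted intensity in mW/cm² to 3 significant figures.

Unpolarized light through the first polarizer → I₁ = 62.2 mW/cm²/2 = 31.1 mW/cm², polarized at 44°.
I₂ = I₁ · cos²(51°) = 31.1 · 0.396 = 12.32 mW/cm².
I₃ = I₂ · cos²(25°) = 12.32 · 0.8214 = 10.12 mW/cm².

I ≈ 10.1 mW/cm²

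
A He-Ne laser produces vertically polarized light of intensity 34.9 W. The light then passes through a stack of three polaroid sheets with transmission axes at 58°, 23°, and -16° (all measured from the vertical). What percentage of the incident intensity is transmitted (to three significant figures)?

I₁ = 34.9 W · cos²(58°) = 9.8 W.
I₂ = I₁ · cos²(35°) = 9.8 · 0.671 = 6.576 W.
I₃ = I₂ · cos²(39°) = 6.576 · 0.604 = 3.972 W.
That is 11.38% of the incident intensity.

≈ 11.4%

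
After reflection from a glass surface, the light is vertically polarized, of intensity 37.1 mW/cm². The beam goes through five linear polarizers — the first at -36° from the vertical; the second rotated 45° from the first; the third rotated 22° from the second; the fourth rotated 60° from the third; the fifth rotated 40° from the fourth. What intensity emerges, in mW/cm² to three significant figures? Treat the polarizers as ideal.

By Malus's law, I₁ = 37.1 mW/cm² · cos²(36°) = 24.28 mW/cm².
I₂ = I₁ · cos²(45°) = 24.28 · 0.5 = 12.14 mW/cm².
I₃ = I₂ · cos²(22°) = 12.14 · 0.8597 = 10.44 mW/cm².
I₄ = I₃ · cos²(60°) = 10.44 · 0.25 = 2.609 mW/cm².
I₅ = I₄ · cos²(40°) = 2.609 · 0.5868 = 1.531 mW/cm².

I ≈ 1.53 mW/cm²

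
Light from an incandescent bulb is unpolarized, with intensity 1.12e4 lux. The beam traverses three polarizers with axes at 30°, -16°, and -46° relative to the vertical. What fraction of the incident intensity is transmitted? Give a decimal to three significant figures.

I/I₀ ≈ 0.181

Unpolarized light through the first polarizer → I₁ = 1.12e4 lux/2 = 5600 lux, polarized at 30°.
I₂ = I₁ · cos²(46°) = 5600 · 0.4826 = 2702 lux.
I₃ = I₂ · cos²(30°) = 2702 · 0.75 = 2027 lux.
Transmitted fraction = 0.181.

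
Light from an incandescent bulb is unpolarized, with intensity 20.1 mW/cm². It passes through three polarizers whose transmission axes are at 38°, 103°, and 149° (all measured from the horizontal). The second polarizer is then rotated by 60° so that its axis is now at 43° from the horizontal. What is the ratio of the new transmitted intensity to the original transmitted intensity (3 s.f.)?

I_new/I_old ≈ 0.875

Before rotation:
Unpolarized light through the first polarizer → I₁ = ½ I₀, now polarized at 38°.
I₂ = I₁ cos²(103° − 38°) = 0.5 I₀ · cos²(65°) = 0.0893 I₀.
I₃ = I₂ cos²(149° − 103°) = 0.0893 I₀ · cos²(46°) = 0.04309 I₀.
After rotation:
Unpolarized light through the first polarizer → I₁ = ½ I₀, now polarized at 38°.
I₂ = I₁ cos²(43° − 38°) = 0.5 I₀ · cos²(5°) = 0.4962 I₀.
Angle between axes 2 and 3: 74°. I₃ = 0.4962 I₀ · cos²(74°) = 0.0377 I₀.
Ratio = 0.0377 / 0.04309 = 0.8748.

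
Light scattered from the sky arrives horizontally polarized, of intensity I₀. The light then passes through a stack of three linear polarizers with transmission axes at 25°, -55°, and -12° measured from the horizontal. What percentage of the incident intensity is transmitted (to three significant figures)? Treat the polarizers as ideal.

≈ 1.32%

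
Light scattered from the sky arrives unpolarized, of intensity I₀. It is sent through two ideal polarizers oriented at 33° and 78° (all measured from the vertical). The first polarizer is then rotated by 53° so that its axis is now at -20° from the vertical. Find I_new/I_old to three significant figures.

I_new/I_old ≈ 0.0387

Before rotation:
Unpolarized light through the first polarizer → I₁ = ½ I₀, now polarized at 33°.
I₂ = I₁ cos²(78° − 33°) = 0.5 I₀ · cos²(45°) = 0.25 I₀.
After rotation:
Unpolarized light through the first polarizer → I₁ = ½ I₀, now polarized at -20°.
Angle between axes 1 and 2: 82°. I₂ = 0.5 I₀ · cos²(82°) = 0.009685 I₀.
Ratio = 0.009685 / 0.25 = 0.03874.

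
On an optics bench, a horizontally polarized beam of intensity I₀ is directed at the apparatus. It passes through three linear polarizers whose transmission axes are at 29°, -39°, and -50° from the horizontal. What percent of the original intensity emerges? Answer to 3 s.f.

I₁ = I₀ cos²(29° − 0°) = I₀ cos²(29°) = 0.765 I₀.
I₂ = I₁ cos²(-39° − 29°) = 0.765 I₀ · cos²(68°) = 0.1073 I₀.
I₃ = I₂ cos²(-50° + 39°) = 0.1073 I₀ · cos²(11°) = 0.1034 I₀.
That is 10.34% of the incident intensity.

≈ 10.3%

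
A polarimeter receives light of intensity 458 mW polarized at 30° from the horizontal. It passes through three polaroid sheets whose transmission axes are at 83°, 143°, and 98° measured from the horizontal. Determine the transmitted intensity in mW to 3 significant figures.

I₁ = 458 mW · cos²(53°) = 165.9 mW.
I₂ = I₁ · cos²(60°) = 165.9 · 0.25 = 41.47 mW.
I₃ = I₂ · cos²(45°) = 41.47 · 0.5 = 20.73 mW.

I ≈ 20.7 mW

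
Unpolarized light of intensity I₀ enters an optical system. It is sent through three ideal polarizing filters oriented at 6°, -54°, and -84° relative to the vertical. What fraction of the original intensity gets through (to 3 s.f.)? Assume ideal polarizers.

Unpolarized light through the first polarizer → I₁ = ½ I₀, now polarized at 6°.
I₂ = I₁ cos²(-54° − 6°) = 0.5 I₀ · cos²(60°) = 0.125 I₀.
I₃ = I₂ cos²(-84° + 54°) = 0.125 I₀ · cos²(30°) = 0.09375 I₀.
Transmitted fraction = 0.09375.

≈ 0.0938 I₀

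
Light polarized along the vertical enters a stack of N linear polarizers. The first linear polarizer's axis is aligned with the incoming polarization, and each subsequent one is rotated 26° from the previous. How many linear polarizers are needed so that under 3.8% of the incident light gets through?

N = 17

First polarizer is aligned with the polarization: full transmission.
Each further stage multiplies by cos²(26°) = 0.8078.
After N polarizers: T = 0.8078^(N−1). Require T < 0.038 ⇒ N−1 > ln(0.038)/ln(0.8078) = 15.32, so N−1 ≥ 16 and N = 17.
Check: N=17 gives T = 0.03289 < 0.038; N=16 gives T = 0.04072.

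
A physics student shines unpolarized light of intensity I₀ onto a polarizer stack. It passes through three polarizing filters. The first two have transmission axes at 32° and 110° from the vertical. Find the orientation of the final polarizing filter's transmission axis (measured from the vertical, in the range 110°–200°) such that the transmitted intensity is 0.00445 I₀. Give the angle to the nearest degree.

Unpolarized light through the first polarizer → I₁ = ½ I₀, now polarized at 32°.
I₂ = I₁ cos²(110° − 32°) = 0.5 I₀ · cos²(78°) = 0.02161 I₀.
Need I₃/I₀ = 0.00445, so cos²(θ − 110°) = 0.00445 / 0.02161 = 0.2059.
θ − 110° = arccos(√0.2059) = 63.0°, giving θ ≈ 110 + 63.0 = 173.0°.

θ ≈ 173°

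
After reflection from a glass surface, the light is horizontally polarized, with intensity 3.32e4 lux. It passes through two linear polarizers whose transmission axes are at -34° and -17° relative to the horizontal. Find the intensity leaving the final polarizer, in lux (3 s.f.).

I ≈ 2.09e4 lux

By Malus's law, I₁ = 3.32e4 lux · cos²(34°) = 2.282e+04 lux.
I₂ = I₁ · cos²(17°) = 2.282e+04 · 0.9145 = 2.087e+04 lux.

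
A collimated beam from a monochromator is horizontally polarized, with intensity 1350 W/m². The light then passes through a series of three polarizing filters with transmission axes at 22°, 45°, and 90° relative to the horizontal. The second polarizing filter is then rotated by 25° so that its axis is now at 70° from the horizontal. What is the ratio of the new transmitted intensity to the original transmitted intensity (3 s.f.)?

Before rotation:
By Malus's law, I₁ = I₀ cos²(22° − 0°) = I₀ cos²(22°) = 0.8597 I₀.
I₂ = I₁ cos²(45° − 22°) = 0.8597 I₀ · cos²(23°) = 0.7284 I₀.
I₃ = I₂ cos²(90° − 45°) = 0.7284 I₀ · cos²(45°) = 0.3642 I₀.
After rotation:
I₁ = I₀ cos²(22° − 0°) = I₀ cos²(22°) = 0.8597 I₀.
I₂ = I₁ cos²(70° − 22°) = 0.8597 I₀ · cos²(48°) = 0.3849 I₀.
I₃ = I₂ cos²(90° − 70°) = 0.3849 I₀ · cos²(20°) = 0.3399 I₀.
Ratio = 0.3399 / 0.3642 = 0.9332.

I_new/I_old ≈ 0.933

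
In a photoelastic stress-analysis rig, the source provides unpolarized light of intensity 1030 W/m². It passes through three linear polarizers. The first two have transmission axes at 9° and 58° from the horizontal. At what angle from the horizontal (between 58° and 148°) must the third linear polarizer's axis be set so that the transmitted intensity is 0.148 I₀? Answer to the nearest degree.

Unpolarized light through the first polarizer → I₁ = ½ I₀, now polarized at 9°.
I₂ = I₁ cos²(58° − 9°) = 0.5 I₀ · cos²(49°) = 0.2152 I₀.
Need I₃/I₀ = 0.148, so cos²(θ − 58°) = 0.148 / 0.2152 = 0.6877.
θ − 58° = arccos(√0.6877) = 34.0°, giving θ ≈ 58 + 34.0 = 92.0°.

θ ≈ 92°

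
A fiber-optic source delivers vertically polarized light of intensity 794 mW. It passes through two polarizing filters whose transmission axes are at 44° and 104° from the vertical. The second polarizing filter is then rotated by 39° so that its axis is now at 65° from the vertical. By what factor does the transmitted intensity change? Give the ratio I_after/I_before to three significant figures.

I_new/I_old ≈ 3.49

Before rotation:
By Malus's law, I₁ = I₀ cos²(44° − 0°) = I₀ cos²(44°) = 0.5174 I₀.
I₂ = I₁ cos²(104° − 44°) = 0.5174 I₀ · cos²(60°) = 0.1294 I₀.
After rotation:
I₁ = I₀ cos²(44° − 0°) = I₀ cos²(44°) = 0.5174 I₀.
I₂ = I₁ cos²(65° − 44°) = 0.5174 I₀ · cos²(21°) = 0.451 I₀.
Ratio = 0.451 / 0.1294 = 3.486.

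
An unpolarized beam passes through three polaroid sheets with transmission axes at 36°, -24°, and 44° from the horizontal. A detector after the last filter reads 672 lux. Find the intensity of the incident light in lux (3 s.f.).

I₀ ≈ 3.83e4 lux

Unpolarized light through the first polarizer → I₁ = ½ I₀, now polarized at 36°.
I₂ = I₁ cos²(-24° − 36°) = 0.5 I₀ · cos²(60°) = 0.125 I₀.
I₃ = I₂ cos²(44° + 24°) = 0.125 I₀ · cos²(68°) = 0.01754 I₀.
So 672 lux = 0.01754 I₀, giving I₀ = 672/0.01754 = 3.831e+04 lux.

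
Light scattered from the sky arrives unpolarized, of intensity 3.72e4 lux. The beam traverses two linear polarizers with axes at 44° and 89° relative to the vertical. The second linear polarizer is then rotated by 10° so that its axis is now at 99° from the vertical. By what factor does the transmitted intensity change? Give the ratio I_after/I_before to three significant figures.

I_new/I_old ≈ 0.658

Before rotation:
Unpolarized light through the first polarizer → I₁ = ½ I₀, now polarized at 44°.
I₂ = I₁ cos²(89° − 44°) = 0.5 I₀ · cos²(45°) = 0.25 I₀.
After rotation:
Unpolarized light through the first polarizer → I₁ = ½ I₀, now polarized at 44°.
I₂ = I₁ cos²(99° − 44°) = 0.5 I₀ · cos²(55°) = 0.1645 I₀.
Ratio = 0.1645 / 0.25 = 0.658.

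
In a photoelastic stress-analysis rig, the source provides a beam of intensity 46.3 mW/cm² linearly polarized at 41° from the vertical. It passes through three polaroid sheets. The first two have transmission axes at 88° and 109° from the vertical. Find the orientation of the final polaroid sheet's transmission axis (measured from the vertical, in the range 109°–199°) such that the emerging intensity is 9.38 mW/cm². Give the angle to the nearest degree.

By Malus's law, I₁ = I₀ cos²(88° − 41°) = I₀ cos²(47°) = 0.4651 I₀.
I₂ = I₁ cos²(109° − 88°) = 0.4651 I₀ · cos²(21°) = 0.4054 I₀.
Target fraction: 9.38 / 46.3 mW/cm² = 0.2026 of I₀.
Need I₃/I₀ = 0.2026, so cos²(θ − 109°) = 0.2026 / 0.4054 = 0.4997.
θ − 109° = arccos(√0.4997) = 45.0°, giving θ ≈ 109 + 45.0 = 154.0°.

θ ≈ 154°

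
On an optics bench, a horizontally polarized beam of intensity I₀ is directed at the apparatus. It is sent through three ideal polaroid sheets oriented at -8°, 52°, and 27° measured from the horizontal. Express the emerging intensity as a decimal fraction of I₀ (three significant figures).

≈ 0.201 I₀

I₁ = I₀ cos²(-8° − 0°) = I₀ cos²(8°) = 0.9806 I₀.
I₂ = I₁ cos²(52° + 8°) = 0.9806 I₀ · cos²(60°) = 0.2452 I₀.
I₃ = I₂ cos²(27° − 52°) = 0.2452 I₀ · cos²(25°) = 0.2014 I₀.
Transmitted fraction = 0.2014.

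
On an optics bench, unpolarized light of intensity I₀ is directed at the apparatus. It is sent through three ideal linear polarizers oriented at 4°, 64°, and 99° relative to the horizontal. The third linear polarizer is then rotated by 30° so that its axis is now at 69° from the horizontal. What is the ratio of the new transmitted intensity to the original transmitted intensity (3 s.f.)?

I_new/I_old ≈ 1.48

Before rotation:
Unpolarized light through the first polarizer → I₁ = ½ I₀, now polarized at 4°.
I₂ = I₁ cos²(64° − 4°) = 0.5 I₀ · cos²(60°) = 0.125 I₀.
I₃ = I₂ cos²(99° − 64°) = 0.125 I₀ · cos²(35°) = 0.08388 I₀.
After rotation:
Unpolarized light through the first polarizer → I₁ = ½ I₀, now polarized at 4°.
I₂ = I₁ cos²(64° − 4°) = 0.5 I₀ · cos²(60°) = 0.125 I₀.
I₃ = I₂ cos²(69° − 64°) = 0.125 I₀ · cos²(5°) = 0.1241 I₀.
Ratio = 0.1241 / 0.08388 = 1.479.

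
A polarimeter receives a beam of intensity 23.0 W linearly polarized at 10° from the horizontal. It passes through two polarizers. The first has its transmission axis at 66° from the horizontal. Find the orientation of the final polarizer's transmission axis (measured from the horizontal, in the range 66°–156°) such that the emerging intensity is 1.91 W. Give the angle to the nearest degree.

I₁ = I₀ cos²(66° − 10°) = I₀ cos²(56°) = 0.3127 I₀.
Target fraction: 1.91 / 23.0 W = 0.08304 of I₀.
Need I₂/I₀ = 0.08304, so cos²(θ − 66°) = 0.08304 / 0.3127 = 0.2656.
θ − 66° = arccos(√0.2656) = 59.0°, giving θ ≈ 66 + 59.0 = 125.0°.

θ ≈ 125°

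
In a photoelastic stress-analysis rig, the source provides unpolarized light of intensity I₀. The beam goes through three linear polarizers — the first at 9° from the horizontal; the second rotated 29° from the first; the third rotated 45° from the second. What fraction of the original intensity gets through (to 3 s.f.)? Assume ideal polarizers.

Unpolarized light through the first polarizer → I₁ = ½ I₀, now polarized at 9°.
I₂ = I₁ cos²(29°) = 0.5 · 0.765 I₀ = 0.3825 I₀.
I₃ = I₂ cos²(45°) = 0.3825 · 0.5 I₀ = 0.1912 I₀.
Transmitted fraction = 0.1912.

≈ 0.191 I₀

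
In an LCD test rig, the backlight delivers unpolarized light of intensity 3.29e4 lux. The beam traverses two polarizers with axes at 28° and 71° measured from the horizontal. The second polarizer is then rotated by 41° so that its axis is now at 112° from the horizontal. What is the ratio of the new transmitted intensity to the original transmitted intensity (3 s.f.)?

Before rotation:
Unpolarized light through the first polarizer → I₁ = ½ I₀, now polarized at 28°.
I₂ = I₁ cos²(71° − 28°) = 0.5 I₀ · cos²(43°) = 0.2674 I₀.
After rotation:
Unpolarized light through the first polarizer → I₁ = ½ I₀, now polarized at 28°.
I₂ = I₁ cos²(112° − 28°) = 0.5 I₀ · cos²(84°) = 0.005463 I₀.
Ratio = 0.005463 / 0.2674 = 0.02043.

I_new/I_old ≈ 0.0204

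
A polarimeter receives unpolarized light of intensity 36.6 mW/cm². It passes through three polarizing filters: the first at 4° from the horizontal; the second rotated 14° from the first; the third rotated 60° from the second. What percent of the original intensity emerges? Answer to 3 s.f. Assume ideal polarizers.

≈ 11.8%

Unpolarized light through the first polarizer → I₁ = 36.6 mW/cm²/2 = 18.3 mW/cm², polarized at 4°.
I₂ = I₁ · cos²(14°) = 18.3 · 0.9415 = 17.23 mW/cm².
I₃ = I₂ · cos²(60°) = 17.23 · 0.25 = 4.307 mW/cm².
That is 11.77% of the incident intensity.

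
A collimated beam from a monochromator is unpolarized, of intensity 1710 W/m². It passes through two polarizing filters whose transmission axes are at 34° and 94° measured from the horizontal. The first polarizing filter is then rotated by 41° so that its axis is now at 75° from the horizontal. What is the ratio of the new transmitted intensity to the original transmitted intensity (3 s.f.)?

I_new/I_old ≈ 3.58

Before rotation:
Unpolarized light through the first polarizer → I₁ = ½ I₀, now polarized at 34°.
I₂ = I₁ cos²(94° − 34°) = 0.5 I₀ · cos²(60°) = 0.125 I₀.
After rotation:
Unpolarized light through the first polarizer → I₁ = ½ I₀, now polarized at 75°.
I₂ = I₁ cos²(94° − 75°) = 0.5 I₀ · cos²(19°) = 0.447 I₀.
Ratio = 0.447 / 0.125 = 3.576.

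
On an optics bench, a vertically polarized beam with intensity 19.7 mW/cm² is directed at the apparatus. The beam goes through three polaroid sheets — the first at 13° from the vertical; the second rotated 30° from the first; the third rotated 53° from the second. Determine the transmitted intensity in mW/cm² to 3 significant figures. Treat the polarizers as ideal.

I ≈ 5.08 mW/cm²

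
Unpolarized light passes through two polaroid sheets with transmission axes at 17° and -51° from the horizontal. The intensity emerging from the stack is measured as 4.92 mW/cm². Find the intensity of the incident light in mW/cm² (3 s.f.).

Unpolarized light through the first polarizer → I₁ = ½ I₀, now polarized at 17°.
I₂ = I₁ cos²(-51° − 17°) = 0.5 I₀ · cos²(68°) = 0.07017 I₀.
So 4.92 mW/cm² = 0.07017 I₀, giving I₀ = 4.92/0.07017 = 70.12 mW/cm².

I₀ ≈ 70.1 mW/cm²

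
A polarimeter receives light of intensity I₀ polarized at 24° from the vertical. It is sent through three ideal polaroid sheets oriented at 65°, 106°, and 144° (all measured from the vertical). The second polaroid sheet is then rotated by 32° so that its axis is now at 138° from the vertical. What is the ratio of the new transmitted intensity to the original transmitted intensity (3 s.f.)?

Before rotation:
By Malus's law, I₁ = I₀ cos²(65° − 24°) = I₀ cos²(41°) = 0.5696 I₀.
I₂ = I₁ cos²(106° − 65°) = 0.5696 I₀ · cos²(41°) = 0.3244 I₀.
I₃ = I₂ cos²(144° − 106°) = 0.3244 I₀ · cos²(38°) = 0.2015 I₀.
After rotation:
I₁ = I₀ cos²(65° − 24°) = I₀ cos²(41°) = 0.5696 I₀.
I₂ = I₁ cos²(138° − 65°) = 0.5696 I₀ · cos²(73°) = 0.04869 I₀.
I₃ = I₂ cos²(144° − 138°) = 0.04869 I₀ · cos²(6°) = 0.04816 I₀.
Ratio = 0.04816 / 0.2015 = 0.239.

I_new/I_old ≈ 0.239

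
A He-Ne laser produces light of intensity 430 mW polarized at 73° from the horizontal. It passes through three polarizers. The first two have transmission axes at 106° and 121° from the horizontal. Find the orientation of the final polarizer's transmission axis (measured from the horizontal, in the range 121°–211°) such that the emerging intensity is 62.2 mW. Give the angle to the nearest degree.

I₁ = I₀ cos²(106° − 73°) = I₀ cos²(33°) = 0.7034 I₀.
I₂ = I₁ cos²(121° − 106°) = 0.7034 I₀ · cos²(15°) = 0.6563 I₀.
Target fraction: 62.2 / 430 mW = 0.1447 of I₀.
Need I₃/I₀ = 0.1447, so cos²(θ − 121°) = 0.1447 / 0.6563 = 0.2204.
θ − 121° = arccos(√0.2204) = 62.0°, giving θ ≈ 121 + 62.0 = 183.0°.

θ ≈ 183°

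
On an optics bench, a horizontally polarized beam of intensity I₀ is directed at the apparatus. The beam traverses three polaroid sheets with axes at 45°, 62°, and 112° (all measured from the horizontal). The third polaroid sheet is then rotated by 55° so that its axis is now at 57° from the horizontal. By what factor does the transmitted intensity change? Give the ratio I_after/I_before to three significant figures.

I_new/I_old ≈ 2.40

Before rotation:
By Malus's law, I₁ = I₀ cos²(45° − 0°) = I₀ cos²(45°) = 0.5 I₀.
I₂ = I₁ cos²(62° − 45°) = 0.5 I₀ · cos²(17°) = 0.4573 I₀.
I₃ = I₂ cos²(112° − 62°) = 0.4573 I₀ · cos²(50°) = 0.1889 I₀.
After rotation:
I₁ = I₀ cos²(45° − 0°) = I₀ cos²(45°) = 0.5 I₀.
I₂ = I₁ cos²(62° − 45°) = 0.5 I₀ · cos²(17°) = 0.4573 I₀.
I₃ = I₂ cos²(57° − 62°) = 0.4573 I₀ · cos²(5°) = 0.4538 I₀.
Ratio = 0.4538 / 0.1889 = 2.402.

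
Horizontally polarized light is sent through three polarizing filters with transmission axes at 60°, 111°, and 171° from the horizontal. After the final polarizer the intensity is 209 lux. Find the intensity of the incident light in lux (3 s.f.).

By Malus's law, I₁ = I₀ cos²(60° − 0°) = I₀ cos²(60°) = 0.25 I₀.
I₂ = I₁ cos²(111° − 60°) = 0.25 I₀ · cos²(51°) = 0.09901 I₀.
I₃ = I₂ cos²(171° − 111°) = 0.09901 I₀ · cos²(60°) = 0.02475 I₀.
So 209 lux = 0.02475 I₀, giving I₀ = 209/0.02475 = 8444 lux.

I₀ ≈ 8440 lux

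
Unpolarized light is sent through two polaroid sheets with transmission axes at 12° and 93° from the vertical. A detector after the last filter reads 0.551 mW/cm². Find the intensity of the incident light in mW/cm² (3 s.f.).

I₀ ≈ 45.0 mW/cm²

Unpolarized light through the first polarizer → I₁ = ½ I₀, now polarized at 12°.
I₂ = I₁ cos²(93° − 12°) = 0.5 I₀ · cos²(81°) = 0.01224 I₀.
So 0.551 mW/cm² = 0.01224 I₀, giving I₀ = 0.551/0.01224 = 45.03 mW/cm².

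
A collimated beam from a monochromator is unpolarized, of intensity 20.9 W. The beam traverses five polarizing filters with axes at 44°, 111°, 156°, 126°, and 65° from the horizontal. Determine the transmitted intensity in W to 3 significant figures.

Unpolarized light through the first polarizer → I₁ = 20.9 W/2 = 10.45 W, polarized at 44°.
I₂ = I₁ · cos²(67°) = 10.45 · 0.1527 = 1.595 W.
I₃ = I₂ · cos²(45°) = 1.595 · 0.5 = 0.7977 W.
I₄ = I₃ · cos²(30°) = 0.7977 · 0.75 = 0.5983 W.
I₅ = I₄ · cos²(61°) = 0.5983 · 0.235 = 0.1406 W.

I ≈ 0.141 W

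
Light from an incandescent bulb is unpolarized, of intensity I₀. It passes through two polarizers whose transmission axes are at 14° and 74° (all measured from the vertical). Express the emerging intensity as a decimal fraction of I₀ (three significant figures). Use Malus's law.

≈ 0.125 I₀

Unpolarized light through the first polarizer → I₁ = ½ I₀, now polarized at 14°.
I₂ = I₁ cos²(74° − 14°) = 0.5 I₀ · cos²(60°) = 0.125 I₀.
Transmitted fraction = 0.125.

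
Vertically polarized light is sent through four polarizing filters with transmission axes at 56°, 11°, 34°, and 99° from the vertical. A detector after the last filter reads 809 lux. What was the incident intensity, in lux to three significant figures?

By Malus's law, I₁ = I₀ cos²(56° − 0°) = I₀ cos²(56°) = 0.3127 I₀.
I₂ = I₁ cos²(11° − 56°) = 0.3127 I₀ · cos²(45°) = 0.1563 I₀.
I₃ = I₂ cos²(34° − 11°) = 0.1563 I₀ · cos²(23°) = 0.1325 I₀.
I₄ = I₃ cos²(99° − 34°) = 0.1325 I₀ · cos²(65°) = 0.02366 I₀.
So 809 lux = 0.02366 I₀, giving I₀ = 809/0.02366 = 3.419e+04 lux.

I₀ ≈ 3.42e4 lux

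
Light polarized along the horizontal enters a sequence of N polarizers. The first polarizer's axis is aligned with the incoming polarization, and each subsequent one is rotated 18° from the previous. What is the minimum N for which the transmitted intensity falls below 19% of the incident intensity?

First polarizer is aligned with the polarization: full transmission.
Each further stage multiplies by cos²(18°) = 0.9045.
After N polarizers: T = 0.9045^(N−1). Require T < 0.19 ⇒ N−1 > ln(0.19)/ln(0.9045) = 16.55, so N−1 ≥ 17 and N = 18.
Check: N=18 gives T = 0.1816 < 0.19; N=17 gives T = 0.2007.

N = 18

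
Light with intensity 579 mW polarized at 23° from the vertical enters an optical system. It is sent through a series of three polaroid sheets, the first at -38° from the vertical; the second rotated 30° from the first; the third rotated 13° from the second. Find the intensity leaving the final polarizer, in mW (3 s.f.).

I₁ = 579 mW · cos²(61°) = 136.1 mW.
I₂ = I₁ · cos²(30°) = 136.1 · 0.75 = 102.1 mW.
I₃ = I₂ · cos²(13°) = 102.1 · 0.9494 = 96.9 mW.

I ≈ 96.9 mW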